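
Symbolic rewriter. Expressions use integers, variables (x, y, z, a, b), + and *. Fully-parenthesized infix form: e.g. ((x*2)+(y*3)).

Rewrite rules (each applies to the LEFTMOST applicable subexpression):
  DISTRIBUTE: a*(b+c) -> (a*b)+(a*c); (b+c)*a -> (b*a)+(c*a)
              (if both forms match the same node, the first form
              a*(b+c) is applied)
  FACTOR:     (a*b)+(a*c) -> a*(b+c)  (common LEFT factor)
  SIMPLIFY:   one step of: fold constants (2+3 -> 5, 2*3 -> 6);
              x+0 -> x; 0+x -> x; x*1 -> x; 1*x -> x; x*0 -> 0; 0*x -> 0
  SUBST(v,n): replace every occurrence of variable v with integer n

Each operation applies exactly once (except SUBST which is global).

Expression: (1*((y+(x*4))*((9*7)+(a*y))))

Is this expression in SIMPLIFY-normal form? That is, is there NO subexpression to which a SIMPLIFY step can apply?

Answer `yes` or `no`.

Answer: no

Derivation:
Expression: (1*((y+(x*4))*((9*7)+(a*y))))
Scanning for simplifiable subexpressions (pre-order)...
  at root: (1*((y+(x*4))*((9*7)+(a*y)))) (SIMPLIFIABLE)
  at R: ((y+(x*4))*((9*7)+(a*y))) (not simplifiable)
  at RL: (y+(x*4)) (not simplifiable)
  at RLR: (x*4) (not simplifiable)
  at RR: ((9*7)+(a*y)) (not simplifiable)
  at RRL: (9*7) (SIMPLIFIABLE)
  at RRR: (a*y) (not simplifiable)
Found simplifiable subexpr at path root: (1*((y+(x*4))*((9*7)+(a*y))))
One SIMPLIFY step would give: ((y+(x*4))*((9*7)+(a*y)))
-> NOT in normal form.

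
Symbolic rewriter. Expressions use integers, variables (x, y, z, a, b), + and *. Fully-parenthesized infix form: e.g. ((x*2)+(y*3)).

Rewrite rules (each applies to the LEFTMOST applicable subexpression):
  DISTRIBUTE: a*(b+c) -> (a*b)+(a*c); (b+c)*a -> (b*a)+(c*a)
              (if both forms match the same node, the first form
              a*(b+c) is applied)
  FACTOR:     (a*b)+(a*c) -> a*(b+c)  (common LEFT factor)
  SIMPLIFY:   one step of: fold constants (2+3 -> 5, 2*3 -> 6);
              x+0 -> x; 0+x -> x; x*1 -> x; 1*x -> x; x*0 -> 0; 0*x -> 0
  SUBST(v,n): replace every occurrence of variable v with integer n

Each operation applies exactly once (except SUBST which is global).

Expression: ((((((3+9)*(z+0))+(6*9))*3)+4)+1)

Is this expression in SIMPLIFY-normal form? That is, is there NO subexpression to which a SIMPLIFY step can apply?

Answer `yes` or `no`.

Expression: ((((((3+9)*(z+0))+(6*9))*3)+4)+1)
Scanning for simplifiable subexpressions (pre-order)...
  at root: ((((((3+9)*(z+0))+(6*9))*3)+4)+1) (not simplifiable)
  at L: (((((3+9)*(z+0))+(6*9))*3)+4) (not simplifiable)
  at LL: ((((3+9)*(z+0))+(6*9))*3) (not simplifiable)
  at LLL: (((3+9)*(z+0))+(6*9)) (not simplifiable)
  at LLLL: ((3+9)*(z+0)) (not simplifiable)
  at LLLLL: (3+9) (SIMPLIFIABLE)
  at LLLLR: (z+0) (SIMPLIFIABLE)
  at LLLR: (6*9) (SIMPLIFIABLE)
Found simplifiable subexpr at path LLLLL: (3+9)
One SIMPLIFY step would give: (((((12*(z+0))+(6*9))*3)+4)+1)
-> NOT in normal form.

Answer: no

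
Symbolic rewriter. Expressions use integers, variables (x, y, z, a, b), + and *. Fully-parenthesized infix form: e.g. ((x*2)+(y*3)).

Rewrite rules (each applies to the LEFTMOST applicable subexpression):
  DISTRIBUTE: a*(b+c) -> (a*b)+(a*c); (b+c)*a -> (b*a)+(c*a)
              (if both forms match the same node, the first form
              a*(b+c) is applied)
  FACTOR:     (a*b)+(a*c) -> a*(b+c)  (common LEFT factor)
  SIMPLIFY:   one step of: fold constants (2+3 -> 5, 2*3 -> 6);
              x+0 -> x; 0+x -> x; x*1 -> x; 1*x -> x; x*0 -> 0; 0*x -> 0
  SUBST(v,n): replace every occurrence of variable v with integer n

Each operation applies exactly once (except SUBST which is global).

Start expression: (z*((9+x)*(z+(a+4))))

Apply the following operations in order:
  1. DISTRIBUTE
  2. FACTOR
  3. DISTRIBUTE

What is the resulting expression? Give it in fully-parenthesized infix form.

Answer: (z*(((9+x)*z)+((9+x)*(a+4))))

Derivation:
Start: (z*((9+x)*(z+(a+4))))
Apply DISTRIBUTE at R (target: ((9+x)*(z+(a+4)))): (z*((9+x)*(z+(a+4)))) -> (z*(((9+x)*z)+((9+x)*(a+4))))
Apply FACTOR at R (target: (((9+x)*z)+((9+x)*(a+4)))): (z*(((9+x)*z)+((9+x)*(a+4)))) -> (z*((9+x)*(z+(a+4))))
Apply DISTRIBUTE at R (target: ((9+x)*(z+(a+4)))): (z*((9+x)*(z+(a+4)))) -> (z*(((9+x)*z)+((9+x)*(a+4))))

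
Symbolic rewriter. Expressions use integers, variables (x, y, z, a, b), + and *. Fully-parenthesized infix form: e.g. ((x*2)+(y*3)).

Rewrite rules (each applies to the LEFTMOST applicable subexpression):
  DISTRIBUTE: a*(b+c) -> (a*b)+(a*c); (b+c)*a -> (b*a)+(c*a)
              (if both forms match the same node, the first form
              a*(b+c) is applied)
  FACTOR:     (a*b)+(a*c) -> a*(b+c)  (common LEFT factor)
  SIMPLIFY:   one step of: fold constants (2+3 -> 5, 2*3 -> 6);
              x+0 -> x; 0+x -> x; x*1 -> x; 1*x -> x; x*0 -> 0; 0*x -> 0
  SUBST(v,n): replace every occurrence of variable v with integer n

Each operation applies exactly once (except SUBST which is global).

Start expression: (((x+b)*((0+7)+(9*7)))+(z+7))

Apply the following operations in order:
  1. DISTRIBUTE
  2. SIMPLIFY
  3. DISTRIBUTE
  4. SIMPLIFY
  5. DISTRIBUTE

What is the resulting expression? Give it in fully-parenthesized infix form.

Start: (((x+b)*((0+7)+(9*7)))+(z+7))
Apply DISTRIBUTE at L (target: ((x+b)*((0+7)+(9*7)))): (((x+b)*((0+7)+(9*7)))+(z+7)) -> ((((x+b)*(0+7))+((x+b)*(9*7)))+(z+7))
Apply SIMPLIFY at LLR (target: (0+7)): ((((x+b)*(0+7))+((x+b)*(9*7)))+(z+7)) -> ((((x+b)*7)+((x+b)*(9*7)))+(z+7))
Apply DISTRIBUTE at LL (target: ((x+b)*7)): ((((x+b)*7)+((x+b)*(9*7)))+(z+7)) -> ((((x*7)+(b*7))+((x+b)*(9*7)))+(z+7))
Apply SIMPLIFY at LRR (target: (9*7)): ((((x*7)+(b*7))+((x+b)*(9*7)))+(z+7)) -> ((((x*7)+(b*7))+((x+b)*63))+(z+7))
Apply DISTRIBUTE at LR (target: ((x+b)*63)): ((((x*7)+(b*7))+((x+b)*63))+(z+7)) -> ((((x*7)+(b*7))+((x*63)+(b*63)))+(z+7))

Answer: ((((x*7)+(b*7))+((x*63)+(b*63)))+(z+7))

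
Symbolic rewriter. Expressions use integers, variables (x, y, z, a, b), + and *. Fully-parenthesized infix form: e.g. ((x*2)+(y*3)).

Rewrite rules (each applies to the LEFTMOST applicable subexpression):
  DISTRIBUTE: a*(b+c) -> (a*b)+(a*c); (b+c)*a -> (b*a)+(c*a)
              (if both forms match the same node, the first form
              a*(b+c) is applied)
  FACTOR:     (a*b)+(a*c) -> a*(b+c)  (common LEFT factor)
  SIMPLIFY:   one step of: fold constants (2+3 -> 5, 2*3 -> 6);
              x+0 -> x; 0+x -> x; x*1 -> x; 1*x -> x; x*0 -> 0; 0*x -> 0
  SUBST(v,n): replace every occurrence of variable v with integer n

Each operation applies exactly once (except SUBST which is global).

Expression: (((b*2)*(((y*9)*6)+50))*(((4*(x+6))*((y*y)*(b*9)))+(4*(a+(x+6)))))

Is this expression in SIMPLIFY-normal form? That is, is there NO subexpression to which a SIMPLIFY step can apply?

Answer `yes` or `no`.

Answer: yes

Derivation:
Expression: (((b*2)*(((y*9)*6)+50))*(((4*(x+6))*((y*y)*(b*9)))+(4*(a+(x+6)))))
Scanning for simplifiable subexpressions (pre-order)...
  at root: (((b*2)*(((y*9)*6)+50))*(((4*(x+6))*((y*y)*(b*9)))+(4*(a+(x+6))))) (not simplifiable)
  at L: ((b*2)*(((y*9)*6)+50)) (not simplifiable)
  at LL: (b*2) (not simplifiable)
  at LR: (((y*9)*6)+50) (not simplifiable)
  at LRL: ((y*9)*6) (not simplifiable)
  at LRLL: (y*9) (not simplifiable)
  at R: (((4*(x+6))*((y*y)*(b*9)))+(4*(a+(x+6)))) (not simplifiable)
  at RL: ((4*(x+6))*((y*y)*(b*9))) (not simplifiable)
  at RLL: (4*(x+6)) (not simplifiable)
  at RLLR: (x+6) (not simplifiable)
  at RLR: ((y*y)*(b*9)) (not simplifiable)
  at RLRL: (y*y) (not simplifiable)
  at RLRR: (b*9) (not simplifiable)
  at RR: (4*(a+(x+6))) (not simplifiable)
  at RRR: (a+(x+6)) (not simplifiable)
  at RRRR: (x+6) (not simplifiable)
Result: no simplifiable subexpression found -> normal form.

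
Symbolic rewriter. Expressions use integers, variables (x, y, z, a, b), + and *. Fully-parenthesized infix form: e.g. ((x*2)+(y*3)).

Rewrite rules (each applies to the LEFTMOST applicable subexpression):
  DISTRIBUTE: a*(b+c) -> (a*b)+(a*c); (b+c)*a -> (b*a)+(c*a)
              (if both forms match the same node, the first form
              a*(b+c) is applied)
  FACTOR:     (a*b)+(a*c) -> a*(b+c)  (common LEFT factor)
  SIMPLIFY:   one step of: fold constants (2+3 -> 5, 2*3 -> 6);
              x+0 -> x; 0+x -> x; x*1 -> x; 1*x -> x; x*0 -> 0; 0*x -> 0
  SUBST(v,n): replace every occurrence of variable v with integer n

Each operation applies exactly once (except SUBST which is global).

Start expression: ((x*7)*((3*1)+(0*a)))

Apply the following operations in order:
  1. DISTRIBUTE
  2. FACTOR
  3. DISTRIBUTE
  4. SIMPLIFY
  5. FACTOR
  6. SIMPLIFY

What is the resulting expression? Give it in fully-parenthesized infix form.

Answer: ((x*7)*(3+0))

Derivation:
Start: ((x*7)*((3*1)+(0*a)))
Apply DISTRIBUTE at root (target: ((x*7)*((3*1)+(0*a)))): ((x*7)*((3*1)+(0*a))) -> (((x*7)*(3*1))+((x*7)*(0*a)))
Apply FACTOR at root (target: (((x*7)*(3*1))+((x*7)*(0*a)))): (((x*7)*(3*1))+((x*7)*(0*a))) -> ((x*7)*((3*1)+(0*a)))
Apply DISTRIBUTE at root (target: ((x*7)*((3*1)+(0*a)))): ((x*7)*((3*1)+(0*a))) -> (((x*7)*(3*1))+((x*7)*(0*a)))
Apply SIMPLIFY at LR (target: (3*1)): (((x*7)*(3*1))+((x*7)*(0*a))) -> (((x*7)*3)+((x*7)*(0*a)))
Apply FACTOR at root (target: (((x*7)*3)+((x*7)*(0*a)))): (((x*7)*3)+((x*7)*(0*a))) -> ((x*7)*(3+(0*a)))
Apply SIMPLIFY at RR (target: (0*a)): ((x*7)*(3+(0*a))) -> ((x*7)*(3+0))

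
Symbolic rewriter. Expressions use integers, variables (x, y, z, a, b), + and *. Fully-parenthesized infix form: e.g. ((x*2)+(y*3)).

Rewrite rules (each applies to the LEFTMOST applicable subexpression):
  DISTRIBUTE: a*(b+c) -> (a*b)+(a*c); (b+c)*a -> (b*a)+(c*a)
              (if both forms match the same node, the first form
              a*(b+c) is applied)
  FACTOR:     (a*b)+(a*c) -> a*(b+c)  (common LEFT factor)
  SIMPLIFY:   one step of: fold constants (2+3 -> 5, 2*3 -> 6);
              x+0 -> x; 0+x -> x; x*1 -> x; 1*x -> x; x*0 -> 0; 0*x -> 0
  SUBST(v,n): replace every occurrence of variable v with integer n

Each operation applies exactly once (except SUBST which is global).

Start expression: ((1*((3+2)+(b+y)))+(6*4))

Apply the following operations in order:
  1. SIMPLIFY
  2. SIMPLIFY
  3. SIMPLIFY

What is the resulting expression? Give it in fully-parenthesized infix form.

Answer: ((5+(b+y))+24)

Derivation:
Start: ((1*((3+2)+(b+y)))+(6*4))
Apply SIMPLIFY at L (target: (1*((3+2)+(b+y)))): ((1*((3+2)+(b+y)))+(6*4)) -> (((3+2)+(b+y))+(6*4))
Apply SIMPLIFY at LL (target: (3+2)): (((3+2)+(b+y))+(6*4)) -> ((5+(b+y))+(6*4))
Apply SIMPLIFY at R (target: (6*4)): ((5+(b+y))+(6*4)) -> ((5+(b+y))+24)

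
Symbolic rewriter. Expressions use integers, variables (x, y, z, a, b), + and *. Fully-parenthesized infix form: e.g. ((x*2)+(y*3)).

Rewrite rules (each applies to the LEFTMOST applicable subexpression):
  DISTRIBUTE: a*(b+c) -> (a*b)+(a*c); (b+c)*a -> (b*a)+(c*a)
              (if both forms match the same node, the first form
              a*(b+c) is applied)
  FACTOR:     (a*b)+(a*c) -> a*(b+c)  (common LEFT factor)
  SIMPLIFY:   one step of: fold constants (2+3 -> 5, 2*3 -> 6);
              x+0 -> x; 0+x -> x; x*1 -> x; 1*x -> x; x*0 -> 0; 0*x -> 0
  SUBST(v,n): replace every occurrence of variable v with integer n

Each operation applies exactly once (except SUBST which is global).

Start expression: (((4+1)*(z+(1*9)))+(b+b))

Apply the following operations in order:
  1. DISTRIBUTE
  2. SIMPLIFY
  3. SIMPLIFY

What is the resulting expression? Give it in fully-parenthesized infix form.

Start: (((4+1)*(z+(1*9)))+(b+b))
Apply DISTRIBUTE at L (target: ((4+1)*(z+(1*9)))): (((4+1)*(z+(1*9)))+(b+b)) -> ((((4+1)*z)+((4+1)*(1*9)))+(b+b))
Apply SIMPLIFY at LLL (target: (4+1)): ((((4+1)*z)+((4+1)*(1*9)))+(b+b)) -> (((5*z)+((4+1)*(1*9)))+(b+b))
Apply SIMPLIFY at LRL (target: (4+1)): (((5*z)+((4+1)*(1*9)))+(b+b)) -> (((5*z)+(5*(1*9)))+(b+b))

Answer: (((5*z)+(5*(1*9)))+(b+b))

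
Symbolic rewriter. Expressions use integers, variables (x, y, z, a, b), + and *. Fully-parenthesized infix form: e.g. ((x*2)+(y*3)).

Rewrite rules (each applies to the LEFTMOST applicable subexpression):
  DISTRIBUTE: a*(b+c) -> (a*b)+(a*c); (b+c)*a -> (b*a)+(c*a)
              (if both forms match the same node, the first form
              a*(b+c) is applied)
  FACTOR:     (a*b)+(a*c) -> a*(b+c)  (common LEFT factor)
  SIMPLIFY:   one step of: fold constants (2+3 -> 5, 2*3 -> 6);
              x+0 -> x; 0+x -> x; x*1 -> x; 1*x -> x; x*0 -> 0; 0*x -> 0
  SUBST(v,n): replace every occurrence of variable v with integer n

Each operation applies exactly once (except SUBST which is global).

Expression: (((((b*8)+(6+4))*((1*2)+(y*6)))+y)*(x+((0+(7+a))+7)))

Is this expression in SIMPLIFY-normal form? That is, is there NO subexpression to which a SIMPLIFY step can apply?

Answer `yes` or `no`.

Answer: no

Derivation:
Expression: (((((b*8)+(6+4))*((1*2)+(y*6)))+y)*(x+((0+(7+a))+7)))
Scanning for simplifiable subexpressions (pre-order)...
  at root: (((((b*8)+(6+4))*((1*2)+(y*6)))+y)*(x+((0+(7+a))+7))) (not simplifiable)
  at L: ((((b*8)+(6+4))*((1*2)+(y*6)))+y) (not simplifiable)
  at LL: (((b*8)+(6+4))*((1*2)+(y*6))) (not simplifiable)
  at LLL: ((b*8)+(6+4)) (not simplifiable)
  at LLLL: (b*8) (not simplifiable)
  at LLLR: (6+4) (SIMPLIFIABLE)
  at LLR: ((1*2)+(y*6)) (not simplifiable)
  at LLRL: (1*2) (SIMPLIFIABLE)
  at LLRR: (y*6) (not simplifiable)
  at R: (x+((0+(7+a))+7)) (not simplifiable)
  at RR: ((0+(7+a))+7) (not simplifiable)
  at RRL: (0+(7+a)) (SIMPLIFIABLE)
  at RRLR: (7+a) (not simplifiable)
Found simplifiable subexpr at path LLLR: (6+4)
One SIMPLIFY step would give: (((((b*8)+10)*((1*2)+(y*6)))+y)*(x+((0+(7+a))+7)))
-> NOT in normal form.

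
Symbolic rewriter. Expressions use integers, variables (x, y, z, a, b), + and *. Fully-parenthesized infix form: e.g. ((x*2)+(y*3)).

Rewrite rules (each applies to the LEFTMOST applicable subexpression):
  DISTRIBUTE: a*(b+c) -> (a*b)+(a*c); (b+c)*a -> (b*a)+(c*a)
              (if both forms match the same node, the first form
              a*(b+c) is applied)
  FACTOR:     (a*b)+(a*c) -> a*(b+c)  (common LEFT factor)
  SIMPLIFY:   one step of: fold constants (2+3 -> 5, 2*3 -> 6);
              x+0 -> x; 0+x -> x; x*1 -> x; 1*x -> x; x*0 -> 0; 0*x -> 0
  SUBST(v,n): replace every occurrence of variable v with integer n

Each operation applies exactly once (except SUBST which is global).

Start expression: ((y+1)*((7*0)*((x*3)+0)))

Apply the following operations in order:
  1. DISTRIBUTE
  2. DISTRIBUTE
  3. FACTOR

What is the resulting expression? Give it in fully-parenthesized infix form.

Answer: ((y*((7*0)*((x*3)+0)))+(1*((7*0)*((x*3)+0))))

Derivation:
Start: ((y+1)*((7*0)*((x*3)+0)))
Apply DISTRIBUTE at root (target: ((y+1)*((7*0)*((x*3)+0)))): ((y+1)*((7*0)*((x*3)+0))) -> ((y*((7*0)*((x*3)+0)))+(1*((7*0)*((x*3)+0))))
Apply DISTRIBUTE at LR (target: ((7*0)*((x*3)+0))): ((y*((7*0)*((x*3)+0)))+(1*((7*0)*((x*3)+0)))) -> ((y*(((7*0)*(x*3))+((7*0)*0)))+(1*((7*0)*((x*3)+0))))
Apply FACTOR at LR (target: (((7*0)*(x*3))+((7*0)*0))): ((y*(((7*0)*(x*3))+((7*0)*0)))+(1*((7*0)*((x*3)+0)))) -> ((y*((7*0)*((x*3)+0)))+(1*((7*0)*((x*3)+0))))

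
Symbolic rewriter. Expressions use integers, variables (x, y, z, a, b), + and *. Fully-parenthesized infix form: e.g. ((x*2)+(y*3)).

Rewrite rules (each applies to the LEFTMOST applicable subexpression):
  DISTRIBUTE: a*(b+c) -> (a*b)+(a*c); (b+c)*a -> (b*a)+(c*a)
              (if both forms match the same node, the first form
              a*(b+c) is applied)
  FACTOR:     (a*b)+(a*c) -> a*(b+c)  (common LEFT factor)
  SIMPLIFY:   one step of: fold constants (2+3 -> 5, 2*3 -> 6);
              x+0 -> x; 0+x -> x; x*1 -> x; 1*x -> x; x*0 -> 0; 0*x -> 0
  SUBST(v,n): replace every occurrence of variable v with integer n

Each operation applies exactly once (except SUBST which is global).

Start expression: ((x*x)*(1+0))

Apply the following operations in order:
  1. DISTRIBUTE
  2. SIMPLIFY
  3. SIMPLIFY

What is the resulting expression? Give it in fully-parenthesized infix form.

Start: ((x*x)*(1+0))
Apply DISTRIBUTE at root (target: ((x*x)*(1+0))): ((x*x)*(1+0)) -> (((x*x)*1)+((x*x)*0))
Apply SIMPLIFY at L (target: ((x*x)*1)): (((x*x)*1)+((x*x)*0)) -> ((x*x)+((x*x)*0))
Apply SIMPLIFY at R (target: ((x*x)*0)): ((x*x)+((x*x)*0)) -> ((x*x)+0)

Answer: ((x*x)+0)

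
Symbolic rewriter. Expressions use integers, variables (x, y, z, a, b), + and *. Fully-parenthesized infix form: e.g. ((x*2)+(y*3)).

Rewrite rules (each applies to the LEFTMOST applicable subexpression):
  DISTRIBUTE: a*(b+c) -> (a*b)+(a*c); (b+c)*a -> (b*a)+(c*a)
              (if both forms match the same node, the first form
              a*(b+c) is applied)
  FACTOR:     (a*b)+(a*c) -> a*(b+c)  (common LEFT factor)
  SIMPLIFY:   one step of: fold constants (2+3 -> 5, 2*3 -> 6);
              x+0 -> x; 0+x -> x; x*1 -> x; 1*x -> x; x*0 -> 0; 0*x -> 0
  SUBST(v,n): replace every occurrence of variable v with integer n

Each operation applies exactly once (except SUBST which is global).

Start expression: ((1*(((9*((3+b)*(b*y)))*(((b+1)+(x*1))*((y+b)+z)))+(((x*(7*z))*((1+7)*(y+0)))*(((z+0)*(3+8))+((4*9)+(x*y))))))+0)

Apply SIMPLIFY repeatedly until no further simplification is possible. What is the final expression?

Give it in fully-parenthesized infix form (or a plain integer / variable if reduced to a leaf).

Start: ((1*(((9*((3+b)*(b*y)))*(((b+1)+(x*1))*((y+b)+z)))+(((x*(7*z))*((1+7)*(y+0)))*(((z+0)*(3+8))+((4*9)+(x*y))))))+0)
Step 1: at root: ((1*(((9*((3+b)*(b*y)))*(((b+1)+(x*1))*((y+b)+z)))+(((x*(7*z))*((1+7)*(y+0)))*(((z+0)*(3+8))+((4*9)+(x*y))))))+0) -> (1*(((9*((3+b)*(b*y)))*(((b+1)+(x*1))*((y+b)+z)))+(((x*(7*z))*((1+7)*(y+0)))*(((z+0)*(3+8))+((4*9)+(x*y)))))); overall: ((1*(((9*((3+b)*(b*y)))*(((b+1)+(x*1))*((y+b)+z)))+(((x*(7*z))*((1+7)*(y+0)))*(((z+0)*(3+8))+((4*9)+(x*y))))))+0) -> (1*(((9*((3+b)*(b*y)))*(((b+1)+(x*1))*((y+b)+z)))+(((x*(7*z))*((1+7)*(y+0)))*(((z+0)*(3+8))+((4*9)+(x*y))))))
Step 2: at root: (1*(((9*((3+b)*(b*y)))*(((b+1)+(x*1))*((y+b)+z)))+(((x*(7*z))*((1+7)*(y+0)))*(((z+0)*(3+8))+((4*9)+(x*y)))))) -> (((9*((3+b)*(b*y)))*(((b+1)+(x*1))*((y+b)+z)))+(((x*(7*z))*((1+7)*(y+0)))*(((z+0)*(3+8))+((4*9)+(x*y))))); overall: (1*(((9*((3+b)*(b*y)))*(((b+1)+(x*1))*((y+b)+z)))+(((x*(7*z))*((1+7)*(y+0)))*(((z+0)*(3+8))+((4*9)+(x*y)))))) -> (((9*((3+b)*(b*y)))*(((b+1)+(x*1))*((y+b)+z)))+(((x*(7*z))*((1+7)*(y+0)))*(((z+0)*(3+8))+((4*9)+(x*y)))))
Step 3: at LRLR: (x*1) -> x; overall: (((9*((3+b)*(b*y)))*(((b+1)+(x*1))*((y+b)+z)))+(((x*(7*z))*((1+7)*(y+0)))*(((z+0)*(3+8))+((4*9)+(x*y))))) -> (((9*((3+b)*(b*y)))*(((b+1)+x)*((y+b)+z)))+(((x*(7*z))*((1+7)*(y+0)))*(((z+0)*(3+8))+((4*9)+(x*y)))))
Step 4: at RLRL: (1+7) -> 8; overall: (((9*((3+b)*(b*y)))*(((b+1)+x)*((y+b)+z)))+(((x*(7*z))*((1+7)*(y+0)))*(((z+0)*(3+8))+((4*9)+(x*y))))) -> (((9*((3+b)*(b*y)))*(((b+1)+x)*((y+b)+z)))+(((x*(7*z))*(8*(y+0)))*(((z+0)*(3+8))+((4*9)+(x*y)))))
Step 5: at RLRR: (y+0) -> y; overall: (((9*((3+b)*(b*y)))*(((b+1)+x)*((y+b)+z)))+(((x*(7*z))*(8*(y+0)))*(((z+0)*(3+8))+((4*9)+(x*y))))) -> (((9*((3+b)*(b*y)))*(((b+1)+x)*((y+b)+z)))+(((x*(7*z))*(8*y))*(((z+0)*(3+8))+((4*9)+(x*y)))))
Step 6: at RRLL: (z+0) -> z; overall: (((9*((3+b)*(b*y)))*(((b+1)+x)*((y+b)+z)))+(((x*(7*z))*(8*y))*(((z+0)*(3+8))+((4*9)+(x*y))))) -> (((9*((3+b)*(b*y)))*(((b+1)+x)*((y+b)+z)))+(((x*(7*z))*(8*y))*((z*(3+8))+((4*9)+(x*y)))))
Step 7: at RRLR: (3+8) -> 11; overall: (((9*((3+b)*(b*y)))*(((b+1)+x)*((y+b)+z)))+(((x*(7*z))*(8*y))*((z*(3+8))+((4*9)+(x*y))))) -> (((9*((3+b)*(b*y)))*(((b+1)+x)*((y+b)+z)))+(((x*(7*z))*(8*y))*((z*11)+((4*9)+(x*y)))))
Step 8: at RRRL: (4*9) -> 36; overall: (((9*((3+b)*(b*y)))*(((b+1)+x)*((y+b)+z)))+(((x*(7*z))*(8*y))*((z*11)+((4*9)+(x*y))))) -> (((9*((3+b)*(b*y)))*(((b+1)+x)*((y+b)+z)))+(((x*(7*z))*(8*y))*((z*11)+(36+(x*y)))))
Fixed point: (((9*((3+b)*(b*y)))*(((b+1)+x)*((y+b)+z)))+(((x*(7*z))*(8*y))*((z*11)+(36+(x*y)))))

Answer: (((9*((3+b)*(b*y)))*(((b+1)+x)*((y+b)+z)))+(((x*(7*z))*(8*y))*((z*11)+(36+(x*y)))))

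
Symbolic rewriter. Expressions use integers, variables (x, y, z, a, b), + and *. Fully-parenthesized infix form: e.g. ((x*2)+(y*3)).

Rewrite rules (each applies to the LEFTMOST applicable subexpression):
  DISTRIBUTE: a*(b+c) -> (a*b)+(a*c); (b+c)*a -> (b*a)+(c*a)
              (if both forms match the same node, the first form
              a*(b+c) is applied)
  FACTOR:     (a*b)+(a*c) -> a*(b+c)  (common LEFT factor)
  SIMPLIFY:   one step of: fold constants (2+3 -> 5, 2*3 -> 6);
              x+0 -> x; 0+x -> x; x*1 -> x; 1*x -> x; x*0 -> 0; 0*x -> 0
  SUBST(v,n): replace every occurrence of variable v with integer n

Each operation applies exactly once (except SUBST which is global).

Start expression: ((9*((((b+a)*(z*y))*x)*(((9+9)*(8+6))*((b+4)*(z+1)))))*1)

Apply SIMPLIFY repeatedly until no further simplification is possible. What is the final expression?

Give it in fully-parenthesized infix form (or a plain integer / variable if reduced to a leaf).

Start: ((9*((((b+a)*(z*y))*x)*(((9+9)*(8+6))*((b+4)*(z+1)))))*1)
Step 1: at root: ((9*((((b+a)*(z*y))*x)*(((9+9)*(8+6))*((b+4)*(z+1)))))*1) -> (9*((((b+a)*(z*y))*x)*(((9+9)*(8+6))*((b+4)*(z+1))))); overall: ((9*((((b+a)*(z*y))*x)*(((9+9)*(8+6))*((b+4)*(z+1)))))*1) -> (9*((((b+a)*(z*y))*x)*(((9+9)*(8+6))*((b+4)*(z+1)))))
Step 2: at RRLL: (9+9) -> 18; overall: (9*((((b+a)*(z*y))*x)*(((9+9)*(8+6))*((b+4)*(z+1))))) -> (9*((((b+a)*(z*y))*x)*((18*(8+6))*((b+4)*(z+1)))))
Step 3: at RRLR: (8+6) -> 14; overall: (9*((((b+a)*(z*y))*x)*((18*(8+6))*((b+4)*(z+1))))) -> (9*((((b+a)*(z*y))*x)*((18*14)*((b+4)*(z+1)))))
Step 4: at RRL: (18*14) -> 252; overall: (9*((((b+a)*(z*y))*x)*((18*14)*((b+4)*(z+1))))) -> (9*((((b+a)*(z*y))*x)*(252*((b+4)*(z+1)))))
Fixed point: (9*((((b+a)*(z*y))*x)*(252*((b+4)*(z+1)))))

Answer: (9*((((b+a)*(z*y))*x)*(252*((b+4)*(z+1)))))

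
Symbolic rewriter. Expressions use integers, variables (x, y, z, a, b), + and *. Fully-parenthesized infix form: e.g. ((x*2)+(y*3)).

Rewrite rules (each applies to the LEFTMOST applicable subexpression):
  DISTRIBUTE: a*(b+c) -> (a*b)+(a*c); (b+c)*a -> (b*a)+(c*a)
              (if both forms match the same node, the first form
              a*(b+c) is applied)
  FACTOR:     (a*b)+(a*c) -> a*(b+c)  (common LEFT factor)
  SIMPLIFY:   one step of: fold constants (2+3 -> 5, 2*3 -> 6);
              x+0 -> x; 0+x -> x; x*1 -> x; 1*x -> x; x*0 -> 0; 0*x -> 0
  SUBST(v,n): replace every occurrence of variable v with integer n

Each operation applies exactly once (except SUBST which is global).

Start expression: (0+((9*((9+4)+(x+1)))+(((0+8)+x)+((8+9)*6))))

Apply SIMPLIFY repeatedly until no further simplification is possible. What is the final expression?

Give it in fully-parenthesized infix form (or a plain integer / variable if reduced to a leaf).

Start: (0+((9*((9+4)+(x+1)))+(((0+8)+x)+((8+9)*6))))
Step 1: at root: (0+((9*((9+4)+(x+1)))+(((0+8)+x)+((8+9)*6)))) -> ((9*((9+4)+(x+1)))+(((0+8)+x)+((8+9)*6))); overall: (0+((9*((9+4)+(x+1)))+(((0+8)+x)+((8+9)*6)))) -> ((9*((9+4)+(x+1)))+(((0+8)+x)+((8+9)*6)))
Step 2: at LRL: (9+4) -> 13; overall: ((9*((9+4)+(x+1)))+(((0+8)+x)+((8+9)*6))) -> ((9*(13+(x+1)))+(((0+8)+x)+((8+9)*6)))
Step 3: at RLL: (0+8) -> 8; overall: ((9*(13+(x+1)))+(((0+8)+x)+((8+9)*6))) -> ((9*(13+(x+1)))+((8+x)+((8+9)*6)))
Step 4: at RRL: (8+9) -> 17; overall: ((9*(13+(x+1)))+((8+x)+((8+9)*6))) -> ((9*(13+(x+1)))+((8+x)+(17*6)))
Step 5: at RR: (17*6) -> 102; overall: ((9*(13+(x+1)))+((8+x)+(17*6))) -> ((9*(13+(x+1)))+((8+x)+102))
Fixed point: ((9*(13+(x+1)))+((8+x)+102))

Answer: ((9*(13+(x+1)))+((8+x)+102))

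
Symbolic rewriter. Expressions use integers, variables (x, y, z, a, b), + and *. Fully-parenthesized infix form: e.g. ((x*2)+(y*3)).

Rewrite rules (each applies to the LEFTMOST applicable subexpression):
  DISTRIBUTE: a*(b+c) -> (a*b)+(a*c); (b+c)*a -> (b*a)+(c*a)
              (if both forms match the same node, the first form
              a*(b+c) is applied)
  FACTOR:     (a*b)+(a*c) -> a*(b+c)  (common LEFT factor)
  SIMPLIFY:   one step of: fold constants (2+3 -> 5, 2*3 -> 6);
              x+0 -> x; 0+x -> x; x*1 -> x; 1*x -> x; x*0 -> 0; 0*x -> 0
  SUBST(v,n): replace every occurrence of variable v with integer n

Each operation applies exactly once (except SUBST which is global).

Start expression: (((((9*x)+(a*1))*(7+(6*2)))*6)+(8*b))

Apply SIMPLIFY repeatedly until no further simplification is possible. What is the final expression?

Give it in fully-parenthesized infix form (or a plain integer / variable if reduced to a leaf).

Start: (((((9*x)+(a*1))*(7+(6*2)))*6)+(8*b))
Step 1: at LLLR: (a*1) -> a; overall: (((((9*x)+(a*1))*(7+(6*2)))*6)+(8*b)) -> (((((9*x)+a)*(7+(6*2)))*6)+(8*b))
Step 2: at LLRR: (6*2) -> 12; overall: (((((9*x)+a)*(7+(6*2)))*6)+(8*b)) -> (((((9*x)+a)*(7+12))*6)+(8*b))
Step 3: at LLR: (7+12) -> 19; overall: (((((9*x)+a)*(7+12))*6)+(8*b)) -> (((((9*x)+a)*19)*6)+(8*b))
Fixed point: (((((9*x)+a)*19)*6)+(8*b))

Answer: (((((9*x)+a)*19)*6)+(8*b))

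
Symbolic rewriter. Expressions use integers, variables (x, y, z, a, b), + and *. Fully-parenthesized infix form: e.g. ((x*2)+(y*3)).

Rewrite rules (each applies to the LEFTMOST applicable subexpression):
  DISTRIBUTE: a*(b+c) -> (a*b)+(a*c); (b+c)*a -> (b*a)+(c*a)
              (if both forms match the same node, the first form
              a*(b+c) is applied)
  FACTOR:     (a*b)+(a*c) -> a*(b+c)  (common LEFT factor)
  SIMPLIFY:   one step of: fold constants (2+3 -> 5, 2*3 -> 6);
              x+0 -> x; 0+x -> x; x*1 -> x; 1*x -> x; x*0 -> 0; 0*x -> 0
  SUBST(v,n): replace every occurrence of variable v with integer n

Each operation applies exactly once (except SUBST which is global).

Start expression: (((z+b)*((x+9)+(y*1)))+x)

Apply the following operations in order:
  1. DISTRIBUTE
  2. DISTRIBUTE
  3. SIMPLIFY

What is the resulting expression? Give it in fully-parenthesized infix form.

Answer: (((((z+b)*x)+((z+b)*9))+((z+b)*y))+x)

Derivation:
Start: (((z+b)*((x+9)+(y*1)))+x)
Apply DISTRIBUTE at L (target: ((z+b)*((x+9)+(y*1)))): (((z+b)*((x+9)+(y*1)))+x) -> ((((z+b)*(x+9))+((z+b)*(y*1)))+x)
Apply DISTRIBUTE at LL (target: ((z+b)*(x+9))): ((((z+b)*(x+9))+((z+b)*(y*1)))+x) -> (((((z+b)*x)+((z+b)*9))+((z+b)*(y*1)))+x)
Apply SIMPLIFY at LRR (target: (y*1)): (((((z+b)*x)+((z+b)*9))+((z+b)*(y*1)))+x) -> (((((z+b)*x)+((z+b)*9))+((z+b)*y))+x)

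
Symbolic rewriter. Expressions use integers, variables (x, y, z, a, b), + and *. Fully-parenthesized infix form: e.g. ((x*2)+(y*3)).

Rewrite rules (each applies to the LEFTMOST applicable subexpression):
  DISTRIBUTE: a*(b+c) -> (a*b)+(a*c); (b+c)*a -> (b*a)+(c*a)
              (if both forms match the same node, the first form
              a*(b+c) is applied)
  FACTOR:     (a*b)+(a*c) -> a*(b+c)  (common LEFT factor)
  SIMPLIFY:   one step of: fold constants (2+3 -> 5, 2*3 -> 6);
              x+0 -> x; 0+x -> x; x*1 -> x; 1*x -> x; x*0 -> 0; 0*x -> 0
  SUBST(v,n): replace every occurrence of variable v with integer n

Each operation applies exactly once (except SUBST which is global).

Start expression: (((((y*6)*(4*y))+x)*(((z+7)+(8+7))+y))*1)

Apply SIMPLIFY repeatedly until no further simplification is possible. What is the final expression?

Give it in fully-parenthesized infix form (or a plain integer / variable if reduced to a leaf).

Answer: ((((y*6)*(4*y))+x)*(((z+7)+15)+y))

Derivation:
Start: (((((y*6)*(4*y))+x)*(((z+7)+(8+7))+y))*1)
Step 1: at root: (((((y*6)*(4*y))+x)*(((z+7)+(8+7))+y))*1) -> ((((y*6)*(4*y))+x)*(((z+7)+(8+7))+y)); overall: (((((y*6)*(4*y))+x)*(((z+7)+(8+7))+y))*1) -> ((((y*6)*(4*y))+x)*(((z+7)+(8+7))+y))
Step 2: at RLR: (8+7) -> 15; overall: ((((y*6)*(4*y))+x)*(((z+7)+(8+7))+y)) -> ((((y*6)*(4*y))+x)*(((z+7)+15)+y))
Fixed point: ((((y*6)*(4*y))+x)*(((z+7)+15)+y))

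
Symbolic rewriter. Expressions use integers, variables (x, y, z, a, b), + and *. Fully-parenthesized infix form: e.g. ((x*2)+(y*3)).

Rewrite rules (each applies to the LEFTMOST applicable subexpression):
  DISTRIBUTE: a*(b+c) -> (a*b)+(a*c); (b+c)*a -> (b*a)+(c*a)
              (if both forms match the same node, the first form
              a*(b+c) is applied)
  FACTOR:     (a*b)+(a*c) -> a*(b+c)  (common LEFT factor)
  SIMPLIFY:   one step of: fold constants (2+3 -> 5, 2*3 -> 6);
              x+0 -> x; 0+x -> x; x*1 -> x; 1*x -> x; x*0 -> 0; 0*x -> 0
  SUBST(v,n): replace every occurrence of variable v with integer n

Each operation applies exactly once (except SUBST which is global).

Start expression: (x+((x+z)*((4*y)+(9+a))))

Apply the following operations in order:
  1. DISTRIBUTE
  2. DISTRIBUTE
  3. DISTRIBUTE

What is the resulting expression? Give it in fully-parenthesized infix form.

Answer: (x+(((x*(4*y))+(z*(4*y)))+(((x+z)*9)+((x+z)*a))))

Derivation:
Start: (x+((x+z)*((4*y)+(9+a))))
Apply DISTRIBUTE at R (target: ((x+z)*((4*y)+(9+a)))): (x+((x+z)*((4*y)+(9+a)))) -> (x+(((x+z)*(4*y))+((x+z)*(9+a))))
Apply DISTRIBUTE at RL (target: ((x+z)*(4*y))): (x+(((x+z)*(4*y))+((x+z)*(9+a)))) -> (x+(((x*(4*y))+(z*(4*y)))+((x+z)*(9+a))))
Apply DISTRIBUTE at RR (target: ((x+z)*(9+a))): (x+(((x*(4*y))+(z*(4*y)))+((x+z)*(9+a)))) -> (x+(((x*(4*y))+(z*(4*y)))+(((x+z)*9)+((x+z)*a))))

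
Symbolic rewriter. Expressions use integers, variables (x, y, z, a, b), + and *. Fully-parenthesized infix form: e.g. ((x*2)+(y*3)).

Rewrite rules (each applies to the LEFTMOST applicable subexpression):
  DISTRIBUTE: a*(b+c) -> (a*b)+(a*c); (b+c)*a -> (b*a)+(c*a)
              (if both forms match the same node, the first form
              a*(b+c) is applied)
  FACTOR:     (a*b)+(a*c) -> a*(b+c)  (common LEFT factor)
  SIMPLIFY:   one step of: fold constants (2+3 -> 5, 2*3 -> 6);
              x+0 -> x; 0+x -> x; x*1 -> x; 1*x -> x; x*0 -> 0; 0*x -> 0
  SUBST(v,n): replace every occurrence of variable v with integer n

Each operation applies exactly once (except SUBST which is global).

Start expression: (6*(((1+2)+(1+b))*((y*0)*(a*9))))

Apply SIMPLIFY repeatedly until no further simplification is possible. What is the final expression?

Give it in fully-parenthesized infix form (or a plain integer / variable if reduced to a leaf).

Answer: 0

Derivation:
Start: (6*(((1+2)+(1+b))*((y*0)*(a*9))))
Step 1: at RLL: (1+2) -> 3; overall: (6*(((1+2)+(1+b))*((y*0)*(a*9)))) -> (6*((3+(1+b))*((y*0)*(a*9))))
Step 2: at RRL: (y*0) -> 0; overall: (6*((3+(1+b))*((y*0)*(a*9)))) -> (6*((3+(1+b))*(0*(a*9))))
Step 3: at RR: (0*(a*9)) -> 0; overall: (6*((3+(1+b))*(0*(a*9)))) -> (6*((3+(1+b))*0))
Step 4: at R: ((3+(1+b))*0) -> 0; overall: (6*((3+(1+b))*0)) -> (6*0)
Step 5: at root: (6*0) -> 0; overall: (6*0) -> 0
Fixed point: 0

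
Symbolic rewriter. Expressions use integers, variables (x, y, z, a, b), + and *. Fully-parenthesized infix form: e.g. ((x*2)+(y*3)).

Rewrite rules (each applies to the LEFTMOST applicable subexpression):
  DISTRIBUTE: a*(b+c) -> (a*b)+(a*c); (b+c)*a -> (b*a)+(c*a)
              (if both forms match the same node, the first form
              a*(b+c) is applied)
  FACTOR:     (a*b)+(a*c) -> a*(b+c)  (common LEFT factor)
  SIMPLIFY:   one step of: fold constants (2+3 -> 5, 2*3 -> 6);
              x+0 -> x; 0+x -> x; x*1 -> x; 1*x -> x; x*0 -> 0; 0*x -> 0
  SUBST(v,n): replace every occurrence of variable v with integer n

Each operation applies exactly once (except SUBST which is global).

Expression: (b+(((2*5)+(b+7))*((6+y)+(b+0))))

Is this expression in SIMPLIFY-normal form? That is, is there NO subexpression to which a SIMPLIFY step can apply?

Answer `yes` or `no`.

Expression: (b+(((2*5)+(b+7))*((6+y)+(b+0))))
Scanning for simplifiable subexpressions (pre-order)...
  at root: (b+(((2*5)+(b+7))*((6+y)+(b+0)))) (not simplifiable)
  at R: (((2*5)+(b+7))*((6+y)+(b+0))) (not simplifiable)
  at RL: ((2*5)+(b+7)) (not simplifiable)
  at RLL: (2*5) (SIMPLIFIABLE)
  at RLR: (b+7) (not simplifiable)
  at RR: ((6+y)+(b+0)) (not simplifiable)
  at RRL: (6+y) (not simplifiable)
  at RRR: (b+0) (SIMPLIFIABLE)
Found simplifiable subexpr at path RLL: (2*5)
One SIMPLIFY step would give: (b+((10+(b+7))*((6+y)+(b+0))))
-> NOT in normal form.

Answer: no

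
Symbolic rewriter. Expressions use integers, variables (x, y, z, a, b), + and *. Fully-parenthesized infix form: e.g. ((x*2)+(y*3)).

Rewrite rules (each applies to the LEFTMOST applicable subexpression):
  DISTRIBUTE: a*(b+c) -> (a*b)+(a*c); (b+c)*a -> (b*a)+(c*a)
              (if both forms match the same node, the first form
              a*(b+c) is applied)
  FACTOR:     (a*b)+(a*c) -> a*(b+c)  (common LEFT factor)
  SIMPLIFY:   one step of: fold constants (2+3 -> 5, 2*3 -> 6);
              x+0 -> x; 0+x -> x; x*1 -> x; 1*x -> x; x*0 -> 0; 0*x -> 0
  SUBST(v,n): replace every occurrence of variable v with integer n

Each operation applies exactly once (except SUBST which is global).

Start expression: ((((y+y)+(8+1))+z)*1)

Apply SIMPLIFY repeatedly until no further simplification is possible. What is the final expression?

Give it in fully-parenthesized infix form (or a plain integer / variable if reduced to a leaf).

Start: ((((y+y)+(8+1))+z)*1)
Step 1: at root: ((((y+y)+(8+1))+z)*1) -> (((y+y)+(8+1))+z); overall: ((((y+y)+(8+1))+z)*1) -> (((y+y)+(8+1))+z)
Step 2: at LR: (8+1) -> 9; overall: (((y+y)+(8+1))+z) -> (((y+y)+9)+z)
Fixed point: (((y+y)+9)+z)

Answer: (((y+y)+9)+z)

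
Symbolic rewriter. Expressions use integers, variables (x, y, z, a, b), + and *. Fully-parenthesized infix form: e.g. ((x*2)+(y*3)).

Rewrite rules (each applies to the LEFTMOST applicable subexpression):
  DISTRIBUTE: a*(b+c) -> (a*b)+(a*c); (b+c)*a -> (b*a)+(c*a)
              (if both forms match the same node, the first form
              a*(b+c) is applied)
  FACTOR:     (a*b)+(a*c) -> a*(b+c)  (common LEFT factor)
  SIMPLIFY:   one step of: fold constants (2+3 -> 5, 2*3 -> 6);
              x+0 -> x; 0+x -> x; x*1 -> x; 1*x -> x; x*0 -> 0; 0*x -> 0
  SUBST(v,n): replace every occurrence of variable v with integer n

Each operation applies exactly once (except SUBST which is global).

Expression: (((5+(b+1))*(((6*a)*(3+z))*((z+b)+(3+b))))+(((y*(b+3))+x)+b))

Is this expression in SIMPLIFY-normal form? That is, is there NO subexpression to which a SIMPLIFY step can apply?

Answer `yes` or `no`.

Expression: (((5+(b+1))*(((6*a)*(3+z))*((z+b)+(3+b))))+(((y*(b+3))+x)+b))
Scanning for simplifiable subexpressions (pre-order)...
  at root: (((5+(b+1))*(((6*a)*(3+z))*((z+b)+(3+b))))+(((y*(b+3))+x)+b)) (not simplifiable)
  at L: ((5+(b+1))*(((6*a)*(3+z))*((z+b)+(3+b)))) (not simplifiable)
  at LL: (5+(b+1)) (not simplifiable)
  at LLR: (b+1) (not simplifiable)
  at LR: (((6*a)*(3+z))*((z+b)+(3+b))) (not simplifiable)
  at LRL: ((6*a)*(3+z)) (not simplifiable)
  at LRLL: (6*a) (not simplifiable)
  at LRLR: (3+z) (not simplifiable)
  at LRR: ((z+b)+(3+b)) (not simplifiable)
  at LRRL: (z+b) (not simplifiable)
  at LRRR: (3+b) (not simplifiable)
  at R: (((y*(b+3))+x)+b) (not simplifiable)
  at RL: ((y*(b+3))+x) (not simplifiable)
  at RLL: (y*(b+3)) (not simplifiable)
  at RLLR: (b+3) (not simplifiable)
Result: no simplifiable subexpression found -> normal form.

Answer: yes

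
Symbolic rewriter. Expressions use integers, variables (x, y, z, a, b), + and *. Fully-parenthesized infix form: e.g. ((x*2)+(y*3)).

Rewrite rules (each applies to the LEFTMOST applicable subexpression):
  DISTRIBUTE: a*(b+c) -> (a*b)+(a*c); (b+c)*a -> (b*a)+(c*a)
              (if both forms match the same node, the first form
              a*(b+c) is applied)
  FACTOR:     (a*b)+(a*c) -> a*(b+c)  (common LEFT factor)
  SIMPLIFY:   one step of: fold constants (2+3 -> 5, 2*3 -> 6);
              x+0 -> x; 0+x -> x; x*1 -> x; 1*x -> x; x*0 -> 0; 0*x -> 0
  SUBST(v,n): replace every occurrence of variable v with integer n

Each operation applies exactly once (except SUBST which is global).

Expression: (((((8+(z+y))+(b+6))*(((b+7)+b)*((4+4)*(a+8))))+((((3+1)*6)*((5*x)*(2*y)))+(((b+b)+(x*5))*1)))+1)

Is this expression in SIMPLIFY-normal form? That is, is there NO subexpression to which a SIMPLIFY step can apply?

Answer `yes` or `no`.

Answer: no

Derivation:
Expression: (((((8+(z+y))+(b+6))*(((b+7)+b)*((4+4)*(a+8))))+((((3+1)*6)*((5*x)*(2*y)))+(((b+b)+(x*5))*1)))+1)
Scanning for simplifiable subexpressions (pre-order)...
  at root: (((((8+(z+y))+(b+6))*(((b+7)+b)*((4+4)*(a+8))))+((((3+1)*6)*((5*x)*(2*y)))+(((b+b)+(x*5))*1)))+1) (not simplifiable)
  at L: ((((8+(z+y))+(b+6))*(((b+7)+b)*((4+4)*(a+8))))+((((3+1)*6)*((5*x)*(2*y)))+(((b+b)+(x*5))*1))) (not simplifiable)
  at LL: (((8+(z+y))+(b+6))*(((b+7)+b)*((4+4)*(a+8)))) (not simplifiable)
  at LLL: ((8+(z+y))+(b+6)) (not simplifiable)
  at LLLL: (8+(z+y)) (not simplifiable)
  at LLLLR: (z+y) (not simplifiable)
  at LLLR: (b+6) (not simplifiable)
  at LLR: (((b+7)+b)*((4+4)*(a+8))) (not simplifiable)
  at LLRL: ((b+7)+b) (not simplifiable)
  at LLRLL: (b+7) (not simplifiable)
  at LLRR: ((4+4)*(a+8)) (not simplifiable)
  at LLRRL: (4+4) (SIMPLIFIABLE)
  at LLRRR: (a+8) (not simplifiable)
  at LR: ((((3+1)*6)*((5*x)*(2*y)))+(((b+b)+(x*5))*1)) (not simplifiable)
  at LRL: (((3+1)*6)*((5*x)*(2*y))) (not simplifiable)
  at LRLL: ((3+1)*6) (not simplifiable)
  at LRLLL: (3+1) (SIMPLIFIABLE)
  at LRLR: ((5*x)*(2*y)) (not simplifiable)
  at LRLRL: (5*x) (not simplifiable)
  at LRLRR: (2*y) (not simplifiable)
  at LRR: (((b+b)+(x*5))*1) (SIMPLIFIABLE)
  at LRRL: ((b+b)+(x*5)) (not simplifiable)
  at LRRLL: (b+b) (not simplifiable)
  at LRRLR: (x*5) (not simplifiable)
Found simplifiable subexpr at path LLRRL: (4+4)
One SIMPLIFY step would give: (((((8+(z+y))+(b+6))*(((b+7)+b)*(8*(a+8))))+((((3+1)*6)*((5*x)*(2*y)))+(((b+b)+(x*5))*1)))+1)
-> NOT in normal form.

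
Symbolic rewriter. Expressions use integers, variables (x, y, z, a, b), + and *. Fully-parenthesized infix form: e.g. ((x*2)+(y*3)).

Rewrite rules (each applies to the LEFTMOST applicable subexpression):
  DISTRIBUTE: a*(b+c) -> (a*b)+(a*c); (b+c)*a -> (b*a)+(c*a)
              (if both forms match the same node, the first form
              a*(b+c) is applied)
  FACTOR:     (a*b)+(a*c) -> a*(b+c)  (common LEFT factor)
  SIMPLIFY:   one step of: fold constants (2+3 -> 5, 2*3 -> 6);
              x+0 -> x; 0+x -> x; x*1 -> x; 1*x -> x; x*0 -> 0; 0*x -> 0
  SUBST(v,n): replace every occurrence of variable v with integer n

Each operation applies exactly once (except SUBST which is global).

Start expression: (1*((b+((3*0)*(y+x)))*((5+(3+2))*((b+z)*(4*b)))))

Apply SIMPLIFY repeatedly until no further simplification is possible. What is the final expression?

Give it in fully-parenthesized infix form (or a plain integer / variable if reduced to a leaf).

Answer: (b*(10*((b+z)*(4*b))))

Derivation:
Start: (1*((b+((3*0)*(y+x)))*((5+(3+2))*((b+z)*(4*b)))))
Step 1: at root: (1*((b+((3*0)*(y+x)))*((5+(3+2))*((b+z)*(4*b))))) -> ((b+((3*0)*(y+x)))*((5+(3+2))*((b+z)*(4*b)))); overall: (1*((b+((3*0)*(y+x)))*((5+(3+2))*((b+z)*(4*b))))) -> ((b+((3*0)*(y+x)))*((5+(3+2))*((b+z)*(4*b))))
Step 2: at LRL: (3*0) -> 0; overall: ((b+((3*0)*(y+x)))*((5+(3+2))*((b+z)*(4*b)))) -> ((b+(0*(y+x)))*((5+(3+2))*((b+z)*(4*b))))
Step 3: at LR: (0*(y+x)) -> 0; overall: ((b+(0*(y+x)))*((5+(3+2))*((b+z)*(4*b)))) -> ((b+0)*((5+(3+2))*((b+z)*(4*b))))
Step 4: at L: (b+0) -> b; overall: ((b+0)*((5+(3+2))*((b+z)*(4*b)))) -> (b*((5+(3+2))*((b+z)*(4*b))))
Step 5: at RLR: (3+2) -> 5; overall: (b*((5+(3+2))*((b+z)*(4*b)))) -> (b*((5+5)*((b+z)*(4*b))))
Step 6: at RL: (5+5) -> 10; overall: (b*((5+5)*((b+z)*(4*b)))) -> (b*(10*((b+z)*(4*b))))
Fixed point: (b*(10*((b+z)*(4*b))))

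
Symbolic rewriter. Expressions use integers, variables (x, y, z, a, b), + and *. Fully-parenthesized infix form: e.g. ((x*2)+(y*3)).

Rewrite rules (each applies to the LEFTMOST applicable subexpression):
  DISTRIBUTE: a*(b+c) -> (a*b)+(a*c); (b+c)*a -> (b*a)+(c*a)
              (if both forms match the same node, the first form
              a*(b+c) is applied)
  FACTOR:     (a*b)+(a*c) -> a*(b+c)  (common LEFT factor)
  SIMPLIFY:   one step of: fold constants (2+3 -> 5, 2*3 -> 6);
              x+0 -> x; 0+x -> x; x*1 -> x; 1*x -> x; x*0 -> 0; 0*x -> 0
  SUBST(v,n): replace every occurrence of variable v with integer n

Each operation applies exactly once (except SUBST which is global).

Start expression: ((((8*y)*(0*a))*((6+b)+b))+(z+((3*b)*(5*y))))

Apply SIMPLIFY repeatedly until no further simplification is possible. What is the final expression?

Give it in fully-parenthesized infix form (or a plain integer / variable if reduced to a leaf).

Answer: (z+((3*b)*(5*y)))

Derivation:
Start: ((((8*y)*(0*a))*((6+b)+b))+(z+((3*b)*(5*y))))
Step 1: at LLR: (0*a) -> 0; overall: ((((8*y)*(0*a))*((6+b)+b))+(z+((3*b)*(5*y)))) -> ((((8*y)*0)*((6+b)+b))+(z+((3*b)*(5*y))))
Step 2: at LL: ((8*y)*0) -> 0; overall: ((((8*y)*0)*((6+b)+b))+(z+((3*b)*(5*y)))) -> ((0*((6+b)+b))+(z+((3*b)*(5*y))))
Step 3: at L: (0*((6+b)+b)) -> 0; overall: ((0*((6+b)+b))+(z+((3*b)*(5*y)))) -> (0+(z+((3*b)*(5*y))))
Step 4: at root: (0+(z+((3*b)*(5*y)))) -> (z+((3*b)*(5*y))); overall: (0+(z+((3*b)*(5*y)))) -> (z+((3*b)*(5*y)))
Fixed point: (z+((3*b)*(5*y)))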